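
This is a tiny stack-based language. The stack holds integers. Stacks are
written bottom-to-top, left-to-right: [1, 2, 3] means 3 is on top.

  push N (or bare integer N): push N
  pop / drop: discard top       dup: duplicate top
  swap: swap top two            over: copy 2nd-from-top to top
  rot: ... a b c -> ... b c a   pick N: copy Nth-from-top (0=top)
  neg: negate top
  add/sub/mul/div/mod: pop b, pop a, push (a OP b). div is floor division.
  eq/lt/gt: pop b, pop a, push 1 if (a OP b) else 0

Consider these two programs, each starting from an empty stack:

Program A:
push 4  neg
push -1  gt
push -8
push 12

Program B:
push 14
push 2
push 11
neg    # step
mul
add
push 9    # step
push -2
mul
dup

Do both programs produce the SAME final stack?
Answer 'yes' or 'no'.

Program A trace:
  After 'push 4': [4]
  After 'neg': [-4]
  After 'push -1': [-4, -1]
  After 'gt': [0]
  After 'push -8': [0, -8]
  After 'push 12': [0, -8, 12]
Program A final stack: [0, -8, 12]

Program B trace:
  After 'push 14': [14]
  After 'push 2': [14, 2]
  After 'push 11': [14, 2, 11]
  After 'neg': [14, 2, -11]
  After 'mul': [14, -22]
  After 'add': [-8]
  After 'push 9': [-8, 9]
  After 'push -2': [-8, 9, -2]
  After 'mul': [-8, -18]
  After 'dup': [-8, -18, -18]
Program B final stack: [-8, -18, -18]
Same: no

Answer: no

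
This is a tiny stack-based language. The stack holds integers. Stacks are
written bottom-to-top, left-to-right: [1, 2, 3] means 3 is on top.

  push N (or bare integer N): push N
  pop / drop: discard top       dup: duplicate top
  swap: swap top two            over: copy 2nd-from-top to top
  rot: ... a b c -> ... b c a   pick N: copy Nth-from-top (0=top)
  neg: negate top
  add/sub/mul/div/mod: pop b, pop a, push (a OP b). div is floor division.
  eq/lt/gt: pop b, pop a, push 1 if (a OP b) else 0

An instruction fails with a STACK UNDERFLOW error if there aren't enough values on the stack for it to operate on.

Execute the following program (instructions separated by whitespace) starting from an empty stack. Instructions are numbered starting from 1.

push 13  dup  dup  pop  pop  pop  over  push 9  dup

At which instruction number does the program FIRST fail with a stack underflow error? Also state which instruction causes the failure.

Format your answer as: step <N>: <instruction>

Answer: step 7: over

Derivation:
Step 1 ('push 13'): stack = [13], depth = 1
Step 2 ('dup'): stack = [13, 13], depth = 2
Step 3 ('dup'): stack = [13, 13, 13], depth = 3
Step 4 ('pop'): stack = [13, 13], depth = 2
Step 5 ('pop'): stack = [13], depth = 1
Step 6 ('pop'): stack = [], depth = 0
Step 7 ('over'): needs 2 value(s) but depth is 0 — STACK UNDERFLOW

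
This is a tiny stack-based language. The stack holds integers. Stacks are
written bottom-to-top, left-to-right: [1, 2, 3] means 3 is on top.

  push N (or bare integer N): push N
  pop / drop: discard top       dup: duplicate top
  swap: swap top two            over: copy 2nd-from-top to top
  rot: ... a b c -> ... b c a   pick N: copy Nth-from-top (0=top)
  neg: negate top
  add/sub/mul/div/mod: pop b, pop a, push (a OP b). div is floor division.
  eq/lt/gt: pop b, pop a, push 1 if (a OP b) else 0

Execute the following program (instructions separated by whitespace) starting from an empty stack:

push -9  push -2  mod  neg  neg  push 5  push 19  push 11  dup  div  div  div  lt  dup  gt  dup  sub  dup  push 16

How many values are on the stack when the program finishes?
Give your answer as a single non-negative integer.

Answer: 3

Derivation:
After 'push -9': stack = [-9] (depth 1)
After 'push -2': stack = [-9, -2] (depth 2)
After 'mod': stack = [-1] (depth 1)
After 'neg': stack = [1] (depth 1)
After 'neg': stack = [-1] (depth 1)
After 'push 5': stack = [-1, 5] (depth 2)
After 'push 19': stack = [-1, 5, 19] (depth 3)
After 'push 11': stack = [-1, 5, 19, 11] (depth 4)
After 'dup': stack = [-1, 5, 19, 11, 11] (depth 5)
After 'div': stack = [-1, 5, 19, 1] (depth 4)
After 'div': stack = [-1, 5, 19] (depth 3)
After 'div': stack = [-1, 0] (depth 2)
After 'lt': stack = [1] (depth 1)
After 'dup': stack = [1, 1] (depth 2)
After 'gt': stack = [0] (depth 1)
After 'dup': stack = [0, 0] (depth 2)
After 'sub': stack = [0] (depth 1)
After 'dup': stack = [0, 0] (depth 2)
After 'push 16': stack = [0, 0, 16] (depth 3)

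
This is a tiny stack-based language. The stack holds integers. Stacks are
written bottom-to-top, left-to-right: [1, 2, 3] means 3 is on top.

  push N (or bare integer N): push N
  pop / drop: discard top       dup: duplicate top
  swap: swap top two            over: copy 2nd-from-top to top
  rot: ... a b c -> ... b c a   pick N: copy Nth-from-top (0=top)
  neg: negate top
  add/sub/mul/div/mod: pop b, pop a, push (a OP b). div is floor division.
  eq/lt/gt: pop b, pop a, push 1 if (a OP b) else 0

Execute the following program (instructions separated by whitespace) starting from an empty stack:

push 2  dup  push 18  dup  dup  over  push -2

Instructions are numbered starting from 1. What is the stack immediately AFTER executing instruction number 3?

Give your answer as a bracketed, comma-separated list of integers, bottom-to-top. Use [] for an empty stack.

Step 1 ('push 2'): [2]
Step 2 ('dup'): [2, 2]
Step 3 ('push 18'): [2, 2, 18]

Answer: [2, 2, 18]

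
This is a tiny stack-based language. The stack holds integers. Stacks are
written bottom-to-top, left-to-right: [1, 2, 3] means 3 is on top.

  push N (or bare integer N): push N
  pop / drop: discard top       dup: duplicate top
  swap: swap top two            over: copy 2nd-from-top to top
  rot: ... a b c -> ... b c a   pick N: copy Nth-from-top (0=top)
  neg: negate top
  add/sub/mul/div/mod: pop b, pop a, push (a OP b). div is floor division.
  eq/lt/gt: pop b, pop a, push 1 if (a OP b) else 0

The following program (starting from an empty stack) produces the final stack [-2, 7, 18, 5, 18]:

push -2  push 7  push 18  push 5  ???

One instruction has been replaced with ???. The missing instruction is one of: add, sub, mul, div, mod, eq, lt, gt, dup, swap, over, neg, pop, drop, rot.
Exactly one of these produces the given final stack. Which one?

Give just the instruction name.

Answer: over

Derivation:
Stack before ???: [-2, 7, 18, 5]
Stack after ???:  [-2, 7, 18, 5, 18]
The instruction that transforms [-2, 7, 18, 5] -> [-2, 7, 18, 5, 18] is: over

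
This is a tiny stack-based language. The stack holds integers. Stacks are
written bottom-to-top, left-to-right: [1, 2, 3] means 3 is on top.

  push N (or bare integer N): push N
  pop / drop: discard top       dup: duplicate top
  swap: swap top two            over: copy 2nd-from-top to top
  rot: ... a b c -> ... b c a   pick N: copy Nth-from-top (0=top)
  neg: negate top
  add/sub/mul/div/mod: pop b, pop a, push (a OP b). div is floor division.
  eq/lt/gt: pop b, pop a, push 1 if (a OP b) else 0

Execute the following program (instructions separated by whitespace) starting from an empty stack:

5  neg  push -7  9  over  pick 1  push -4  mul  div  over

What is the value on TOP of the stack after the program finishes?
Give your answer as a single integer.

After 'push 5': [5]
After 'neg': [-5]
After 'push -7': [-5, -7]
After 'push 9': [-5, -7, 9]
After 'over': [-5, -7, 9, -7]
After 'pick 1': [-5, -7, 9, -7, 9]
After 'push -4': [-5, -7, 9, -7, 9, -4]
After 'mul': [-5, -7, 9, -7, -36]
After 'div': [-5, -7, 9, 0]
After 'over': [-5, -7, 9, 0, 9]

Answer: 9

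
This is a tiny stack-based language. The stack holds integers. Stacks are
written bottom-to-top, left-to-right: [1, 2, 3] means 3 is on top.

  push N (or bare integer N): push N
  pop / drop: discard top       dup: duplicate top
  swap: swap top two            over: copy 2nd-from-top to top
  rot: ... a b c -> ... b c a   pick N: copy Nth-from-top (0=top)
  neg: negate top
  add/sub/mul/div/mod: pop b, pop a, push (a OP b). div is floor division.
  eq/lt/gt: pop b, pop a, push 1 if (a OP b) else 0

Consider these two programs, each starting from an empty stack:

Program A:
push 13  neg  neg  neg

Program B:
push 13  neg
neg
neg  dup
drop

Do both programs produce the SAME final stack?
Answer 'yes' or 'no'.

Answer: yes

Derivation:
Program A trace:
  After 'push 13': [13]
  After 'neg': [-13]
  After 'neg': [13]
  After 'neg': [-13]
Program A final stack: [-13]

Program B trace:
  After 'push 13': [13]
  After 'neg': [-13]
  After 'neg': [13]
  After 'neg': [-13]
  After 'dup': [-13, -13]
  After 'drop': [-13]
Program B final stack: [-13]
Same: yes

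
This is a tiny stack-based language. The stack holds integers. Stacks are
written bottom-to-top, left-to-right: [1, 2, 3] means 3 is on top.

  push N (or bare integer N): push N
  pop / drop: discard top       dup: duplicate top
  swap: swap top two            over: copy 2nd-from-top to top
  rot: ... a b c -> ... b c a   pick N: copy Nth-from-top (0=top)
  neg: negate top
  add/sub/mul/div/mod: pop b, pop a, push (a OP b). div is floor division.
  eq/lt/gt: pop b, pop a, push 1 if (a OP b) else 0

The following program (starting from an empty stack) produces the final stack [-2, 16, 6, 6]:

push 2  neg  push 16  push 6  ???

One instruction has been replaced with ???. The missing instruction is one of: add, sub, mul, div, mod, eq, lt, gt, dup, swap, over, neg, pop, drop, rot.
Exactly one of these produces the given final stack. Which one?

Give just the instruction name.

Stack before ???: [-2, 16, 6]
Stack after ???:  [-2, 16, 6, 6]
The instruction that transforms [-2, 16, 6] -> [-2, 16, 6, 6] is: dup

Answer: dup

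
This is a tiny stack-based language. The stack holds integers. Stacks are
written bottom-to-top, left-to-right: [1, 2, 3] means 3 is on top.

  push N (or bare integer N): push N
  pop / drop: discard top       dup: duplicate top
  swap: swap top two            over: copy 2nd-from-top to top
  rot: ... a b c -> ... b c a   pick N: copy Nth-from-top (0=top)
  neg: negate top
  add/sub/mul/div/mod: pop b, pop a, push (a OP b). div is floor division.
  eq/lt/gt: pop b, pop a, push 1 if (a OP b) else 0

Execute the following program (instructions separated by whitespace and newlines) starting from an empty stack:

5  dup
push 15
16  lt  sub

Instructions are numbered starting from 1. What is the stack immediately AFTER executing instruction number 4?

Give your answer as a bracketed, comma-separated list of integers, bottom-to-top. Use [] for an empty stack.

Answer: [5, 5, 15, 16]

Derivation:
Step 1 ('5'): [5]
Step 2 ('dup'): [5, 5]
Step 3 ('push 15'): [5, 5, 15]
Step 4 ('16'): [5, 5, 15, 16]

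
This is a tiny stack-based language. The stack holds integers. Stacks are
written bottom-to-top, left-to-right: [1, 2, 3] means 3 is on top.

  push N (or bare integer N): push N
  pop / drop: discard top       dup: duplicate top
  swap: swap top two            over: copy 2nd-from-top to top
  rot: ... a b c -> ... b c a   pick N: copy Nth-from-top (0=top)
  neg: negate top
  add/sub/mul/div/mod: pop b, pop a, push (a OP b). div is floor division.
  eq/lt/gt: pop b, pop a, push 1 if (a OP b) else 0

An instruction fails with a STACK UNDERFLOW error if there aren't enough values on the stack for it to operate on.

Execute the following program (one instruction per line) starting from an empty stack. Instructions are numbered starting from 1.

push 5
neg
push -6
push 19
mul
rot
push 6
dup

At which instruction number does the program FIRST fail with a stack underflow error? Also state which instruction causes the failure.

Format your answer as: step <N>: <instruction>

Answer: step 6: rot

Derivation:
Step 1 ('push 5'): stack = [5], depth = 1
Step 2 ('neg'): stack = [-5], depth = 1
Step 3 ('push -6'): stack = [-5, -6], depth = 2
Step 4 ('push 19'): stack = [-5, -6, 19], depth = 3
Step 5 ('mul'): stack = [-5, -114], depth = 2
Step 6 ('rot'): needs 3 value(s) but depth is 2 — STACK UNDERFLOW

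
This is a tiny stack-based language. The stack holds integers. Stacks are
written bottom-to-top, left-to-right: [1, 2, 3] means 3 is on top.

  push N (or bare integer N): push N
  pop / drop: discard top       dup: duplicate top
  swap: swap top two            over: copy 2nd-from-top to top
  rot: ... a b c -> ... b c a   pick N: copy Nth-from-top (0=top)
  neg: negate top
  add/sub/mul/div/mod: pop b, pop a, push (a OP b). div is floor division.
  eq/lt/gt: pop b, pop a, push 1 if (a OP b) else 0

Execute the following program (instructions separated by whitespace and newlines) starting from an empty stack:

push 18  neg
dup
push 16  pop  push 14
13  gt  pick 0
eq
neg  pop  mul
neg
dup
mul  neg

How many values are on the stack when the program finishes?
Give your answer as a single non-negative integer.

Answer: 1

Derivation:
After 'push 18': stack = [18] (depth 1)
After 'neg': stack = [-18] (depth 1)
After 'dup': stack = [-18, -18] (depth 2)
After 'push 16': stack = [-18, -18, 16] (depth 3)
After 'pop': stack = [-18, -18] (depth 2)
After 'push 14': stack = [-18, -18, 14] (depth 3)
After 'push 13': stack = [-18, -18, 14, 13] (depth 4)
After 'gt': stack = [-18, -18, 1] (depth 3)
After 'pick 0': stack = [-18, -18, 1, 1] (depth 4)
After 'eq': stack = [-18, -18, 1] (depth 3)
After 'neg': stack = [-18, -18, -1] (depth 3)
After 'pop': stack = [-18, -18] (depth 2)
After 'mul': stack = [324] (depth 1)
After 'neg': stack = [-324] (depth 1)
After 'dup': stack = [-324, -324] (depth 2)
After 'mul': stack = [104976] (depth 1)
After 'neg': stack = [-104976] (depth 1)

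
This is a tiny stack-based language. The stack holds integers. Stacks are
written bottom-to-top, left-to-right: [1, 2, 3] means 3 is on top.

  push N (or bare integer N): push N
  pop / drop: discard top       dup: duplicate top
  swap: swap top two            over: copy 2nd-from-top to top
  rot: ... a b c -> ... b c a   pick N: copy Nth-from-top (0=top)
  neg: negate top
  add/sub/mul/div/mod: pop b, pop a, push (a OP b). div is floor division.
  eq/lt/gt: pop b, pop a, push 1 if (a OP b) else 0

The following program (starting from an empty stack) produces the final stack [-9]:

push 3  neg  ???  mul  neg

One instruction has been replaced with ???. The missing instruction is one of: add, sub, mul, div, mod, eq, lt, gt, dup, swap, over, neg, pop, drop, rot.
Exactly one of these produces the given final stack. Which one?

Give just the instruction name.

Answer: dup

Derivation:
Stack before ???: [-3]
Stack after ???:  [-3, -3]
The instruction that transforms [-3] -> [-3, -3] is: dup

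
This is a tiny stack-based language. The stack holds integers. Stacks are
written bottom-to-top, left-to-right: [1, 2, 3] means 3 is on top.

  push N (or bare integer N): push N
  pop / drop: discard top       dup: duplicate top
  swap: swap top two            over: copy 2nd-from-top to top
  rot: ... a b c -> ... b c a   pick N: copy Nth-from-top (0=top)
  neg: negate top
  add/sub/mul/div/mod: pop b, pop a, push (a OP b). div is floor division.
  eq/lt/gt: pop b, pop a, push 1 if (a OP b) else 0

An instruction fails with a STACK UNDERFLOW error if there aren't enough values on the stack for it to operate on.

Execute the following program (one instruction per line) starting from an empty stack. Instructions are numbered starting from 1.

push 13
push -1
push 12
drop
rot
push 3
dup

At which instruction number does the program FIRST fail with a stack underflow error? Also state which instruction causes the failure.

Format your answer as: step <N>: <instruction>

Step 1 ('push 13'): stack = [13], depth = 1
Step 2 ('push -1'): stack = [13, -1], depth = 2
Step 3 ('push 12'): stack = [13, -1, 12], depth = 3
Step 4 ('drop'): stack = [13, -1], depth = 2
Step 5 ('rot'): needs 3 value(s) but depth is 2 — STACK UNDERFLOW

Answer: step 5: rot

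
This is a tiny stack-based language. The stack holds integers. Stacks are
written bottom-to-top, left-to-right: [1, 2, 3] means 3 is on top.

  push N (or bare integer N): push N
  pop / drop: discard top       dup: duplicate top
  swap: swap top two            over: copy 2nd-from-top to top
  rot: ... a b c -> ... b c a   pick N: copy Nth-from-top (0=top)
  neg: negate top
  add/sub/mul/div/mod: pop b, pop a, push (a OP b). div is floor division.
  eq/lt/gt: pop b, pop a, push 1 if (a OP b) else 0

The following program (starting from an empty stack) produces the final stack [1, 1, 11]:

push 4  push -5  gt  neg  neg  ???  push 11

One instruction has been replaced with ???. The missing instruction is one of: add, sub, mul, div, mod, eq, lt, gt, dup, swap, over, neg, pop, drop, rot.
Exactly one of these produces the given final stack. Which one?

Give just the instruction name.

Stack before ???: [1]
Stack after ???:  [1, 1]
The instruction that transforms [1] -> [1, 1] is: dup

Answer: dup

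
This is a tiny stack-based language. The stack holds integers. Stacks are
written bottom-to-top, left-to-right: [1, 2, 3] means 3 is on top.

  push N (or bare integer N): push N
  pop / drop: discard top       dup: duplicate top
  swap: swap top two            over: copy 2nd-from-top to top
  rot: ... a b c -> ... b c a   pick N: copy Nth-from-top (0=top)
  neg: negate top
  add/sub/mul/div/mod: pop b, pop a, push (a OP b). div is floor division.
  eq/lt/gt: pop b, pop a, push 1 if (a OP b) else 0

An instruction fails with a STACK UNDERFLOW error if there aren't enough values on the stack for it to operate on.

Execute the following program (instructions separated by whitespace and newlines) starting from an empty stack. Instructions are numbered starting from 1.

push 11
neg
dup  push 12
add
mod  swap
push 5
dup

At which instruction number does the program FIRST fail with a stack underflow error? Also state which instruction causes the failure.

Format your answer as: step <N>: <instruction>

Step 1 ('push 11'): stack = [11], depth = 1
Step 2 ('neg'): stack = [-11], depth = 1
Step 3 ('dup'): stack = [-11, -11], depth = 2
Step 4 ('push 12'): stack = [-11, -11, 12], depth = 3
Step 5 ('add'): stack = [-11, 1], depth = 2
Step 6 ('mod'): stack = [0], depth = 1
Step 7 ('swap'): needs 2 value(s) but depth is 1 — STACK UNDERFLOW

Answer: step 7: swap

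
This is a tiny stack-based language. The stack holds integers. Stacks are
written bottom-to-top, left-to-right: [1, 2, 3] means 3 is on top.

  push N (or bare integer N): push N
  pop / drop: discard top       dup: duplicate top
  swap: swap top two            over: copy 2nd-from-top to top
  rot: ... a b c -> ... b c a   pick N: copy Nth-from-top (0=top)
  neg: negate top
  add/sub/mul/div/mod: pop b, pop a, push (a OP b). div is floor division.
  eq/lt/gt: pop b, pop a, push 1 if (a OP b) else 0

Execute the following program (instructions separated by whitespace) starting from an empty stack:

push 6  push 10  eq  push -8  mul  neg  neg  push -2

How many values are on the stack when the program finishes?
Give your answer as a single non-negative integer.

Answer: 2

Derivation:
After 'push 6': stack = [6] (depth 1)
After 'push 10': stack = [6, 10] (depth 2)
After 'eq': stack = [0] (depth 1)
After 'push -8': stack = [0, -8] (depth 2)
After 'mul': stack = [0] (depth 1)
After 'neg': stack = [0] (depth 1)
After 'neg': stack = [0] (depth 1)
After 'push -2': stack = [0, -2] (depth 2)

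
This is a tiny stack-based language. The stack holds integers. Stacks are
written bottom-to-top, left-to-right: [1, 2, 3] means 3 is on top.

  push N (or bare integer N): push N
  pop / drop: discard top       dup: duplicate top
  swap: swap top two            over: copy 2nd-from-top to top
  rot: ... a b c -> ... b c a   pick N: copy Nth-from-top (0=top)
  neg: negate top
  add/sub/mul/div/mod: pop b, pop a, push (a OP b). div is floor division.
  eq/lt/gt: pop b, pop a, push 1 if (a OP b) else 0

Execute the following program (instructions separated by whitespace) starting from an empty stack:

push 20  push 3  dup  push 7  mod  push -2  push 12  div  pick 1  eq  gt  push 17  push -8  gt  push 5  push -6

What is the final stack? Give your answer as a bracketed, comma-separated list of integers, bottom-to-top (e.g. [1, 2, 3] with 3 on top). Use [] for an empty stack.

Answer: [20, 3, 1, 1, 5, -6]

Derivation:
After 'push 20': [20]
After 'push 3': [20, 3]
After 'dup': [20, 3, 3]
After 'push 7': [20, 3, 3, 7]
After 'mod': [20, 3, 3]
After 'push -2': [20, 3, 3, -2]
After 'push 12': [20, 3, 3, -2, 12]
After 'div': [20, 3, 3, -1]
After 'pick 1': [20, 3, 3, -1, 3]
After 'eq': [20, 3, 3, 0]
After 'gt': [20, 3, 1]
After 'push 17': [20, 3, 1, 17]
After 'push -8': [20, 3, 1, 17, -8]
After 'gt': [20, 3, 1, 1]
After 'push 5': [20, 3, 1, 1, 5]
After 'push -6': [20, 3, 1, 1, 5, -6]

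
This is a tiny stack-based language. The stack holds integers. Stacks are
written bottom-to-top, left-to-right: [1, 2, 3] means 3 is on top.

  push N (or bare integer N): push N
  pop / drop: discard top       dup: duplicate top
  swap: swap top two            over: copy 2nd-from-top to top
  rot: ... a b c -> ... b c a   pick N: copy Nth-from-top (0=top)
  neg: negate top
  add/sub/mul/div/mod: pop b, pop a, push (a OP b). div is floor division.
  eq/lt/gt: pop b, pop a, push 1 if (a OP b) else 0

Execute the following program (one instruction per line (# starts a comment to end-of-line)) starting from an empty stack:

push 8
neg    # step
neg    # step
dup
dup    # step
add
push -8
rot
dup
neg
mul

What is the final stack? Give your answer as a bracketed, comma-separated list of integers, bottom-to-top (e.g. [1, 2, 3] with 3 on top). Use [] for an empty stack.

After 'push 8': [8]
After 'neg': [-8]
After 'neg': [8]
After 'dup': [8, 8]
After 'dup': [8, 8, 8]
After 'add': [8, 16]
After 'push -8': [8, 16, -8]
After 'rot': [16, -8, 8]
After 'dup': [16, -8, 8, 8]
After 'neg': [16, -8, 8, -8]
After 'mul': [16, -8, -64]

Answer: [16, -8, -64]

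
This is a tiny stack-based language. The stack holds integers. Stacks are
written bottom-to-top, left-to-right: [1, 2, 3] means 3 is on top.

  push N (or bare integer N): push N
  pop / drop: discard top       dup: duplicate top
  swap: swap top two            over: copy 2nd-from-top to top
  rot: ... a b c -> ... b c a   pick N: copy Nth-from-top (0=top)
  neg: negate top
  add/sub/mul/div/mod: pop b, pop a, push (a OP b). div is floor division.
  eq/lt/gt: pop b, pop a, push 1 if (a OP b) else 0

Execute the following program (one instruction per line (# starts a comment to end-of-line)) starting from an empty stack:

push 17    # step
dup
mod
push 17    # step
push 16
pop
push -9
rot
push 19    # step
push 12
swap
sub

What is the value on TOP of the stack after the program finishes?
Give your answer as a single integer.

Answer: -7

Derivation:
After 'push 17': [17]
After 'dup': [17, 17]
After 'mod': [0]
After 'push 17': [0, 17]
After 'push 16': [0, 17, 16]
After 'pop': [0, 17]
After 'push -9': [0, 17, -9]
After 'rot': [17, -9, 0]
After 'push 19': [17, -9, 0, 19]
After 'push 12': [17, -9, 0, 19, 12]
After 'swap': [17, -9, 0, 12, 19]
After 'sub': [17, -9, 0, -7]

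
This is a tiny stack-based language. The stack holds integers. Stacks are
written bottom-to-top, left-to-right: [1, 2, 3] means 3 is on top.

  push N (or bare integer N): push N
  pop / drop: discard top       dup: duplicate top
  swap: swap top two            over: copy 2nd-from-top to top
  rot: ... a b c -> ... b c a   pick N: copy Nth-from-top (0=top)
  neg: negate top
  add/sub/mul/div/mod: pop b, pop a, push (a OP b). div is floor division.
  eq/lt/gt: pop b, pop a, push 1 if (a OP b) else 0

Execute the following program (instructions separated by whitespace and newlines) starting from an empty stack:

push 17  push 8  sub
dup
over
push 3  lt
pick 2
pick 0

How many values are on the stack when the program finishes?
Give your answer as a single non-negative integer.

Answer: 5

Derivation:
After 'push 17': stack = [17] (depth 1)
After 'push 8': stack = [17, 8] (depth 2)
After 'sub': stack = [9] (depth 1)
After 'dup': stack = [9, 9] (depth 2)
After 'over': stack = [9, 9, 9] (depth 3)
After 'push 3': stack = [9, 9, 9, 3] (depth 4)
After 'lt': stack = [9, 9, 0] (depth 3)
After 'pick 2': stack = [9, 9, 0, 9] (depth 4)
After 'pick 0': stack = [9, 9, 0, 9, 9] (depth 5)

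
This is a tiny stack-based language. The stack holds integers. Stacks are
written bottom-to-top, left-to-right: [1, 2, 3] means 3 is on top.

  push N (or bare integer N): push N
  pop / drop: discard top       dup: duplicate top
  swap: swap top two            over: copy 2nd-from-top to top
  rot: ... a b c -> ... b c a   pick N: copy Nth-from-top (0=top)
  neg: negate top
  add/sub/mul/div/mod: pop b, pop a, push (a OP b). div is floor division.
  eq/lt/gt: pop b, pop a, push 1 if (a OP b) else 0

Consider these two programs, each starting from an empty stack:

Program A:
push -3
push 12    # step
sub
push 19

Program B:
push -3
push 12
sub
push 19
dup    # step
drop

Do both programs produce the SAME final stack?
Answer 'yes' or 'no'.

Program A trace:
  After 'push -3': [-3]
  After 'push 12': [-3, 12]
  After 'sub': [-15]
  After 'push 19': [-15, 19]
Program A final stack: [-15, 19]

Program B trace:
  After 'push -3': [-3]
  After 'push 12': [-3, 12]
  After 'sub': [-15]
  After 'push 19': [-15, 19]
  After 'dup': [-15, 19, 19]
  After 'drop': [-15, 19]
Program B final stack: [-15, 19]
Same: yes

Answer: yes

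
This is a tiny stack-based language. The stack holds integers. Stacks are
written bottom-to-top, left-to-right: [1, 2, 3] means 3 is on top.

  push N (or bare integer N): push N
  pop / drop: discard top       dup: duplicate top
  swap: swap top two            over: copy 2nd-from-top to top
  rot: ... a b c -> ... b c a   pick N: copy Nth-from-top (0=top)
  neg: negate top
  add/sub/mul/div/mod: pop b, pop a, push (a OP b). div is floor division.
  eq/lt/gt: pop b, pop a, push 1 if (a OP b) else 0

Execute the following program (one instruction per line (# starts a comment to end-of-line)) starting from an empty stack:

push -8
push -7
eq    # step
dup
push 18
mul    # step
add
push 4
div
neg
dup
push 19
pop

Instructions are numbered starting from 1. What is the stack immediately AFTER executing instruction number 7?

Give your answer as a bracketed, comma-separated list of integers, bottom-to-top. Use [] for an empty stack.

Answer: [0]

Derivation:
Step 1 ('push -8'): [-8]
Step 2 ('push -7'): [-8, -7]
Step 3 ('eq'): [0]
Step 4 ('dup'): [0, 0]
Step 5 ('push 18'): [0, 0, 18]
Step 6 ('mul'): [0, 0]
Step 7 ('add'): [0]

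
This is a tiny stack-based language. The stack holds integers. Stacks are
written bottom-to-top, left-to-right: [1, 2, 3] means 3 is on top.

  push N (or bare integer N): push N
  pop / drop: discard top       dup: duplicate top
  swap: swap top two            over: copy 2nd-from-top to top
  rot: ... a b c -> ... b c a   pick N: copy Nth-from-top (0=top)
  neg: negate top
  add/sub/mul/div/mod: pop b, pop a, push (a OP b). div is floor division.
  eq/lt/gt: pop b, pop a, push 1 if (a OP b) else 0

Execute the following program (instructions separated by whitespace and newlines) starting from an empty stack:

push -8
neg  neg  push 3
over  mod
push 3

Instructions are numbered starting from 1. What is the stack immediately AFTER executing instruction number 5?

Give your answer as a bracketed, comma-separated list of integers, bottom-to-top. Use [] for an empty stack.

Step 1 ('push -8'): [-8]
Step 2 ('neg'): [8]
Step 3 ('neg'): [-8]
Step 4 ('push 3'): [-8, 3]
Step 5 ('over'): [-8, 3, -8]

Answer: [-8, 3, -8]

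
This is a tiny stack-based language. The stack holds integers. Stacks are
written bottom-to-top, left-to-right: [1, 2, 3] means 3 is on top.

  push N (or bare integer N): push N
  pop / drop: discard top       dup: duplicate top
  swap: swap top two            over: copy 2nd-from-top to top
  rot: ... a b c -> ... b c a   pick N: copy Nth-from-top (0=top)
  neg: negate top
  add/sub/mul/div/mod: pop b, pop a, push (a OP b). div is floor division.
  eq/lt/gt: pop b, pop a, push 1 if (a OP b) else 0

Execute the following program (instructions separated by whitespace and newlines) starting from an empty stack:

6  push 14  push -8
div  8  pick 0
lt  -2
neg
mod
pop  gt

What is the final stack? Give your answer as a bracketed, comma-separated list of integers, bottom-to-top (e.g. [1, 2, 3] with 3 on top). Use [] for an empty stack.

After 'push 6': [6]
After 'push 14': [6, 14]
After 'push -8': [6, 14, -8]
After 'div': [6, -2]
After 'push 8': [6, -2, 8]
After 'pick 0': [6, -2, 8, 8]
After 'lt': [6, -2, 0]
After 'push -2': [6, -2, 0, -2]
After 'neg': [6, -2, 0, 2]
After 'mod': [6, -2, 0]
After 'pop': [6, -2]
After 'gt': [1]

Answer: [1]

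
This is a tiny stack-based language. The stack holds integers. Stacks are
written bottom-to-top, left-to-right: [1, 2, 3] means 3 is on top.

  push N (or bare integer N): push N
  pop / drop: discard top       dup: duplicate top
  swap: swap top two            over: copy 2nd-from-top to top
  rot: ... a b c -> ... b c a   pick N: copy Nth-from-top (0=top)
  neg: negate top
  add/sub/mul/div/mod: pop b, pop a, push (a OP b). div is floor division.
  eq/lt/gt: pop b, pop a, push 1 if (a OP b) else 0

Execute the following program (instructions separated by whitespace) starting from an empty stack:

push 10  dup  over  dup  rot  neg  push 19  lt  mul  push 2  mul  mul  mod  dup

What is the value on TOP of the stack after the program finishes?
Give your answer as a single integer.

Answer: 10

Derivation:
After 'push 10': [10]
After 'dup': [10, 10]
After 'over': [10, 10, 10]
After 'dup': [10, 10, 10, 10]
After 'rot': [10, 10, 10, 10]
After 'neg': [10, 10, 10, -10]
After 'push 19': [10, 10, 10, -10, 19]
After 'lt': [10, 10, 10, 1]
After 'mul': [10, 10, 10]
After 'push 2': [10, 10, 10, 2]
After 'mul': [10, 10, 20]
After 'mul': [10, 200]
After 'mod': [10]
After 'dup': [10, 10]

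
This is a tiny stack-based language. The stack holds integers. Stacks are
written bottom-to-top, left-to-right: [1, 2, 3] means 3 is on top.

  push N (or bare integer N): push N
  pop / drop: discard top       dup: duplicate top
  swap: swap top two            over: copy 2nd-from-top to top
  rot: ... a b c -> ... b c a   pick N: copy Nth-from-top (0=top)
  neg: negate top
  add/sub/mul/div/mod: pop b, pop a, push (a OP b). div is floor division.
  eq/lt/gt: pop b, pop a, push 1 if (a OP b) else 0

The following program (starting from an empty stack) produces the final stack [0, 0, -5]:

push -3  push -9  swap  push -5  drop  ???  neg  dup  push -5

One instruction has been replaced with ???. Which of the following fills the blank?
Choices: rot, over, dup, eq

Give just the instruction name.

Stack before ???: [-9, -3]
Stack after ???:  [0]
Checking each choice:
  rot: stack underflow (need 3, have 2)
  over: produces [-9, -3, 9, 9, -5]
  dup: produces [-9, -3, 3, 3, -5]
  eq: MATCH


Answer: eq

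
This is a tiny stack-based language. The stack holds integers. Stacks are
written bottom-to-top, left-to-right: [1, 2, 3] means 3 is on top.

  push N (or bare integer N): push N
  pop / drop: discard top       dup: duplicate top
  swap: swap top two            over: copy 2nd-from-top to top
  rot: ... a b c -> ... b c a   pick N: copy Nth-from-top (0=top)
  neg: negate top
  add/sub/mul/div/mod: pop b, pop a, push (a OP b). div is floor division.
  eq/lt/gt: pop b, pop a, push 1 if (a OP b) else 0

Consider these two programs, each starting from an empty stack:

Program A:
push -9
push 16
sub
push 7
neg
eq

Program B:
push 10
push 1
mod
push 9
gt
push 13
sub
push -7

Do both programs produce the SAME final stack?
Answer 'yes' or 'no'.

Program A trace:
  After 'push -9': [-9]
  After 'push 16': [-9, 16]
  After 'sub': [-25]
  After 'push 7': [-25, 7]
  After 'neg': [-25, -7]
  After 'eq': [0]
Program A final stack: [0]

Program B trace:
  After 'push 10': [10]
  After 'push 1': [10, 1]
  After 'mod': [0]
  After 'push 9': [0, 9]
  After 'gt': [0]
  After 'push 13': [0, 13]
  After 'sub': [-13]
  After 'push -7': [-13, -7]
Program B final stack: [-13, -7]
Same: no

Answer: no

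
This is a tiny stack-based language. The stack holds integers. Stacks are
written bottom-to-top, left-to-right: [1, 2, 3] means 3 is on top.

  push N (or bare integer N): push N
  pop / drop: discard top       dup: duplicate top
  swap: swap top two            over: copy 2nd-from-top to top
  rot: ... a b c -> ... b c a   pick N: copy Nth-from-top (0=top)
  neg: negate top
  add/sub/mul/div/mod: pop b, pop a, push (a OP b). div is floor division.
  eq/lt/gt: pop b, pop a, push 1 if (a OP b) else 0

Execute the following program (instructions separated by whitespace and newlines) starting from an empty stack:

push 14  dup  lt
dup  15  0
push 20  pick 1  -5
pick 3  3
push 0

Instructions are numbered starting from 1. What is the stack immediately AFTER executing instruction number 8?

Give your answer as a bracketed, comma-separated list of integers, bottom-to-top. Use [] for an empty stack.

Answer: [0, 0, 15, 0, 20, 0]

Derivation:
Step 1 ('push 14'): [14]
Step 2 ('dup'): [14, 14]
Step 3 ('lt'): [0]
Step 4 ('dup'): [0, 0]
Step 5 ('15'): [0, 0, 15]
Step 6 ('0'): [0, 0, 15, 0]
Step 7 ('push 20'): [0, 0, 15, 0, 20]
Step 8 ('pick 1'): [0, 0, 15, 0, 20, 0]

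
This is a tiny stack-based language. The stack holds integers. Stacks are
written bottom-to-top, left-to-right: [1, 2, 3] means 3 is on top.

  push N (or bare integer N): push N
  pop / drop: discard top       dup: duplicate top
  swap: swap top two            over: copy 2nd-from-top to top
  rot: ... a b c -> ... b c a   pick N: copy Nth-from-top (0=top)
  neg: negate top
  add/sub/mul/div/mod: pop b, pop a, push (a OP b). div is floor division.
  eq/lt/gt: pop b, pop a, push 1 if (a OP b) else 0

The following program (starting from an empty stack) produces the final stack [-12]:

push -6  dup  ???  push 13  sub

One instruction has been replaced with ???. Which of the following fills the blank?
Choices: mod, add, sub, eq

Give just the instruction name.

Answer: eq

Derivation:
Stack before ???: [-6, -6]
Stack after ???:  [1]
Checking each choice:
  mod: produces [-13]
  add: produces [-25]
  sub: produces [-13]
  eq: MATCH


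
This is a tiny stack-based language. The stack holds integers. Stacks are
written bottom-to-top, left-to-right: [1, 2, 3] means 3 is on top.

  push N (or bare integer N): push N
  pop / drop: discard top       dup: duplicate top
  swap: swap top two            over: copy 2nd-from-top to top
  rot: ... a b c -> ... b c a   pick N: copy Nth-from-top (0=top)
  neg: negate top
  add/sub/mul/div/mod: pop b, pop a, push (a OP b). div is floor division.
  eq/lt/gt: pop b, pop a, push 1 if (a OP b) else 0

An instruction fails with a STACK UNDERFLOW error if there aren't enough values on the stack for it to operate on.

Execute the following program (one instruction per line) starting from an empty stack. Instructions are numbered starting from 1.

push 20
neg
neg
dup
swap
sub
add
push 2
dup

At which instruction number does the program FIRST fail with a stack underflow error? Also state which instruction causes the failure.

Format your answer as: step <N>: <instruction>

Step 1 ('push 20'): stack = [20], depth = 1
Step 2 ('neg'): stack = [-20], depth = 1
Step 3 ('neg'): stack = [20], depth = 1
Step 4 ('dup'): stack = [20, 20], depth = 2
Step 5 ('swap'): stack = [20, 20], depth = 2
Step 6 ('sub'): stack = [0], depth = 1
Step 7 ('add'): needs 2 value(s) but depth is 1 — STACK UNDERFLOW

Answer: step 7: add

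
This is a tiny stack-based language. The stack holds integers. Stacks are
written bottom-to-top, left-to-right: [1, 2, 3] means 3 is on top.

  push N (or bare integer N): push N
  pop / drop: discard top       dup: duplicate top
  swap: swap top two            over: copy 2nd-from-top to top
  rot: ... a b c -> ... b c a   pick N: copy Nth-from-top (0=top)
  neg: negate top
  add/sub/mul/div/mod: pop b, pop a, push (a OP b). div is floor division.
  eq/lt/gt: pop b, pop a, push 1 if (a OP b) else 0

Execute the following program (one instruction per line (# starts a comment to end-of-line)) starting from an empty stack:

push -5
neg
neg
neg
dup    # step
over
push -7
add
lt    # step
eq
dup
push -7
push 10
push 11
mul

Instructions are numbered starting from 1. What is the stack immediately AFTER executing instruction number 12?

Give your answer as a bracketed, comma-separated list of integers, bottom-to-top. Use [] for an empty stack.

Step 1 ('push -5'): [-5]
Step 2 ('neg'): [5]
Step 3 ('neg'): [-5]
Step 4 ('neg'): [5]
Step 5 ('dup'): [5, 5]
Step 6 ('over'): [5, 5, 5]
Step 7 ('push -7'): [5, 5, 5, -7]
Step 8 ('add'): [5, 5, -2]
Step 9 ('lt'): [5, 0]
Step 10 ('eq'): [0]
Step 11 ('dup'): [0, 0]
Step 12 ('push -7'): [0, 0, -7]

Answer: [0, 0, -7]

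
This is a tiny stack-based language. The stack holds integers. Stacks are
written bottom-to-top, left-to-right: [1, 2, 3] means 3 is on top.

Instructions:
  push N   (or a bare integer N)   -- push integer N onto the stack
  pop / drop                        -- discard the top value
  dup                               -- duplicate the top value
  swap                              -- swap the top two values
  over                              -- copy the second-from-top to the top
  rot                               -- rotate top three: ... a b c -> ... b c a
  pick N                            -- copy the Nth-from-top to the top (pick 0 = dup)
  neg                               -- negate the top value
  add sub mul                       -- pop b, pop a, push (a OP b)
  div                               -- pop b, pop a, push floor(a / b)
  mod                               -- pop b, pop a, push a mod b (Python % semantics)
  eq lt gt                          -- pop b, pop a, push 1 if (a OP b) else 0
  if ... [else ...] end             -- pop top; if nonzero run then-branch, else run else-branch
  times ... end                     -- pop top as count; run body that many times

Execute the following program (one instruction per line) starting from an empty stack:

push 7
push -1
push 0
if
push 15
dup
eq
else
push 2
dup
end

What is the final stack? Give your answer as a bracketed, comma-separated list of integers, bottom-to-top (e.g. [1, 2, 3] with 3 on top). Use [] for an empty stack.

Answer: [7, -1, 2, 2]

Derivation:
After 'push 7': [7]
After 'push -1': [7, -1]
After 'push 0': [7, -1, 0]
After 'if': [7, -1]
After 'push 2': [7, -1, 2]
After 'dup': [7, -1, 2, 2]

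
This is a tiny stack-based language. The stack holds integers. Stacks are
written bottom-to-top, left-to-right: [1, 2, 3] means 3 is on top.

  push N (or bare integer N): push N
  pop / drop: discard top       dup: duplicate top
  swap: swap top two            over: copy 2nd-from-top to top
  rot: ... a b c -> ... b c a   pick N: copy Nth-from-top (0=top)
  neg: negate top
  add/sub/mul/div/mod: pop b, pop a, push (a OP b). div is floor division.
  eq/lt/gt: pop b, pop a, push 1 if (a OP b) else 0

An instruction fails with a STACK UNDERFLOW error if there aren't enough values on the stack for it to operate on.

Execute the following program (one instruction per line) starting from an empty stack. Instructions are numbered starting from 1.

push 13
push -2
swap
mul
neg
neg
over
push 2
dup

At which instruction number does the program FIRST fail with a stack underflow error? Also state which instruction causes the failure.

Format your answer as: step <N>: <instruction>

Step 1 ('push 13'): stack = [13], depth = 1
Step 2 ('push -2'): stack = [13, -2], depth = 2
Step 3 ('swap'): stack = [-2, 13], depth = 2
Step 4 ('mul'): stack = [-26], depth = 1
Step 5 ('neg'): stack = [26], depth = 1
Step 6 ('neg'): stack = [-26], depth = 1
Step 7 ('over'): needs 2 value(s) but depth is 1 — STACK UNDERFLOW

Answer: step 7: over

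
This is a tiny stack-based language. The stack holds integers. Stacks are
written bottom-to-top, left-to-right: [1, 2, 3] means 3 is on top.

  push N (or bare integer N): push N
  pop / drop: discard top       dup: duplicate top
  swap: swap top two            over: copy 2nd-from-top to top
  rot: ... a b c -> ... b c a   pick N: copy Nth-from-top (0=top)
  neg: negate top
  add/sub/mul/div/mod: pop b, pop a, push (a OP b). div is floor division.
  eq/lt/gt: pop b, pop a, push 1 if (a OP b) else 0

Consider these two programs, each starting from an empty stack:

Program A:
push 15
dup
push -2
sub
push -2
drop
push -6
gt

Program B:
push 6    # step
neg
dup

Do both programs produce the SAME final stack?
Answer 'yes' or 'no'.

Answer: no

Derivation:
Program A trace:
  After 'push 15': [15]
  After 'dup': [15, 15]
  After 'push -2': [15, 15, -2]
  After 'sub': [15, 17]
  After 'push -2': [15, 17, -2]
  After 'drop': [15, 17]
  After 'push -6': [15, 17, -6]
  After 'gt': [15, 1]
Program A final stack: [15, 1]

Program B trace:
  After 'push 6': [6]
  After 'neg': [-6]
  After 'dup': [-6, -6]
Program B final stack: [-6, -6]
Same: no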